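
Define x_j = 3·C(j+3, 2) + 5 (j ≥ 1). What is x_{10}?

C(13, 2) = 78, so x_{10} = 239.

239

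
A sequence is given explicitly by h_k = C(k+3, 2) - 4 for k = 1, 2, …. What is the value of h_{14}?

132

C(17, 2) = 136, so h_{14} = 132.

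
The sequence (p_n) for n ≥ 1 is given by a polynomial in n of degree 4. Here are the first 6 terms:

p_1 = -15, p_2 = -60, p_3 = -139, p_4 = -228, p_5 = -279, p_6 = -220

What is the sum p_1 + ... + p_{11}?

1st diffs: -45, -79, -89, -51, 59.
2nd diffs: -34, -10, 38, 110.
3rd diffs: 24, 48, 72.
4th diffs: 24, 24 (constant).
So p_n = n^4 - 6n^3 - 6n^2 - 4.
Continuing: …, 45, 636, 1697, 3396, …, p_{11} = 5925.
Summing n = 1..11 (11 terms) gives 10758.

10758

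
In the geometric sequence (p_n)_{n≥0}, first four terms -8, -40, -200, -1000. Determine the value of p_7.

Common ratio r = 5.
p_n = (-8)·5^(n-0).
p_7 = (-8)·5^7 = -625000.

-625000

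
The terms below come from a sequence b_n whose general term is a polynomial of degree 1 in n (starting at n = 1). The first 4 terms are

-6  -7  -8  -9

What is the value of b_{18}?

-23

1st diffs: -1, -1, -1 (constant).
So b_n = -n - 5.
Evaluating at n = 18 gives b_{18} = -23.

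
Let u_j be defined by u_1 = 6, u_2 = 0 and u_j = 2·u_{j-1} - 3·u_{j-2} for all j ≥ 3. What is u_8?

u_3 = -18; u_4 = -36; u_5 = -18; u_6 = 72; u_7 = 198; u_8 = 180.

180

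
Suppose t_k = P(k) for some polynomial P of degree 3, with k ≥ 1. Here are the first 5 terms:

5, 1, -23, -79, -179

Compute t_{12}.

-3119

1st diffs: -4, -24, -56, -100.
2nd diffs: -20, -32, -44.
3rd diffs: -12, -12 (constant).
Newton forward-difference form: t_k = 5 + (-4)·C(k-1,1) + (-20)·C(k-1,2) + (-12)·C(k-1,3).
At k = 12: k-1 = 11, so t_{12} = 5 - 44 - 1100 - 1980 = -3119.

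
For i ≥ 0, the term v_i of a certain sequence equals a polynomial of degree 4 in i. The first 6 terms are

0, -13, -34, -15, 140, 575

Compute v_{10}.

1st diffs: -13, -21, 19, 155, 435.
2nd diffs: -8, 40, 136, 280.
3rd diffs: 48, 96, 144.
4th diffs: 48, 48 (constant).
So v_i = 2i^4 - 4i^3 - 6i^2 - 5i.
Evaluating at i = 10 gives v_{10} = 15350.

15350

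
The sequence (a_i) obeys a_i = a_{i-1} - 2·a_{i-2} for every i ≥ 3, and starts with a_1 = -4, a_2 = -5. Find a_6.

-19

Compute successive terms:
a_3 = 3; a_4 = 13; a_5 = 7; a_6 = -19.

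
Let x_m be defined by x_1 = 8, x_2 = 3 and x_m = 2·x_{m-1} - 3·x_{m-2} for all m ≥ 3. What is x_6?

63

x_3 = -18;  x_4 = -45;  x_5 = -36;  x_6 = 63.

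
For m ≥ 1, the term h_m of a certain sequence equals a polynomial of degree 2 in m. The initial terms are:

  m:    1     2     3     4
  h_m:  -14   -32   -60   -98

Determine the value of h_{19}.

-1868

1st diffs: -18, -28, -38.
2nd diffs: -10, -10 (constant).
Newton forward-difference form: h_m = -14 + (-18)·C(m-1,1) + (-10)·C(m-1,2).
At m = 19: m-1 = 18, so h_{19} = -14 - 324 - 1530 = -1868.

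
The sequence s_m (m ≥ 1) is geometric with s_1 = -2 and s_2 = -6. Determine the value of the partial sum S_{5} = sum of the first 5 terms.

Common ratio r = 3.
s_m = (-2)·3^(m-1).
S = (-2)·(3^5 - 1)/(3 - 1) = (-2)·(243 - 1)/(2) = -242.

-242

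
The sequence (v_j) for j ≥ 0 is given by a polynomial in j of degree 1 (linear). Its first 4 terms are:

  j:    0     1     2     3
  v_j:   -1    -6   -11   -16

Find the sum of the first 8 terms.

-148

1st diffs: -5, -5, -5 (constant).
So v_j = -5j - 1.
Continuing: -21, -26, -31, -36.
Summing j = 0..7 (8 terms) gives -148.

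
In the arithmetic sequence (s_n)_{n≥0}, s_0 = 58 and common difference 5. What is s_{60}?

358

s_n = 58 + (n - 0)·5.
s_{60} = 58 + 60·5 = 358.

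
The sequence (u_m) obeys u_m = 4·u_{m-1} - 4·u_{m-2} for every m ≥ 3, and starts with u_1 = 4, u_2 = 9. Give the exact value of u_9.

2048

u_3 = 20, u_4 = 44, u_5 = 96, u_6 = 208, u_7 = 448, u_8 = 960, u_9 = 2048.
(Characteristic roots are 2 and 2.)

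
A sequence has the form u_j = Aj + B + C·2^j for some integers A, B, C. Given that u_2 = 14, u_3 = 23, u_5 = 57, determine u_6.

94

At j = 2, 3, 5: 2A + B + 4C = 14; 3A + B + 8C = 23; 5A + B + 32C = 57.
Subtracting the first from the second: A + 4C = 9.
Subtracting the second from the third: 2A + 24C = 34.
Solving: C = 1, A = 5, then B = 0.
So u_j = 5·j + 0 + 1·2^j; at j=6 this is 94.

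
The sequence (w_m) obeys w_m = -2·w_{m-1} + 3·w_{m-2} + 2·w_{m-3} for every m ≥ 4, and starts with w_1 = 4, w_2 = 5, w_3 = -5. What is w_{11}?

Step forward from the initial values:
w_4 = 33, w_5 = -71, w_6 = 231, w_7 = -609, w_8 = 1769, w_9 = -4903, w_{10} = 13895, w_{11} = -38961.

-38961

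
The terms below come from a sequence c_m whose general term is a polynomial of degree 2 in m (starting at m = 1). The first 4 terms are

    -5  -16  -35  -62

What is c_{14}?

1st diffs: -11, -19, -27.
2nd diffs: -8, -8 (constant).
So c_m = -4m^2 + m - 2.
Evaluating at m = 14 gives c_{14} = -772.

-772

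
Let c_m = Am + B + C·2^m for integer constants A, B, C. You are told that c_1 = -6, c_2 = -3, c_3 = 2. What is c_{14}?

16389

At m = 1, 2, 3: A + B + 2C = -6; 2A + B + 4C = -3; 3A + B + 8C = 2.
Subtracting the first from the second: A + 2C = 3.
Subtracting the second from the third: A + 4C = 5.
Solving: C = 1, A = 1, then B = -9.
Therefore c_{14} = 14 + (-9) + 1·16384 = 16389.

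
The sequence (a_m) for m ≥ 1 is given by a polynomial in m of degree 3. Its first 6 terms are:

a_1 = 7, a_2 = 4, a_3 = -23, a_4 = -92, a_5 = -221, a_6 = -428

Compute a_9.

-1697

1st diffs: -3, -27, -69, -129, -207.
2nd diffs: -24, -42, -60, -78.
3rd diffs: -18, -18, -18 (constant).
Newton forward-difference form: a_m = 7 + (-3)·C(m-1,1) + (-24)·C(m-1,2) + (-18)·C(m-1,3).
At m = 9: m-1 = 8, so a_9 = 7 - 24 - 672 - 1008 = -1697.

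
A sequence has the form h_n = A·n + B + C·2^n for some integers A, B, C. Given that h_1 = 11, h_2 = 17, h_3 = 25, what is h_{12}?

4149

At n = 1, 2, 3: A + B + 2C = 11; 2A + B + 4C = 17; 3A + B + 8C = 25.
Subtracting the first from the second: A + 2C = 6.
Subtracting the second from the third: A + 4C = 8.
Solving: C = 1, A = 4, then B = 5.
Therefore h_{12} = 48 + 5 + 1·4096 = 4149.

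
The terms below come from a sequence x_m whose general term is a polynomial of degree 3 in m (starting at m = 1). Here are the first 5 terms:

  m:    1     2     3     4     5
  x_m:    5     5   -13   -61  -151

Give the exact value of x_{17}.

-8875

1st diffs: 0, -18, -48, -90.
2nd diffs: -18, -30, -42.
3rd diffs: -12, -12 (constant).
Newton forward-difference form: x_m = 5 + (-18)·C(m-1,2) + (-12)·C(m-1,3).
At m = 17: m-1 = 16, so x_{17} = 5 - 2160 - 6720 = -8875.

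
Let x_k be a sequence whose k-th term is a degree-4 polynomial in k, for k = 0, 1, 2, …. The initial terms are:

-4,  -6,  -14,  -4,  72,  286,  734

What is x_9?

1st diffs: -2, -8, 10, 76, 214, 448.
2nd diffs: -6, 18, 66, 138, 234.
3rd diffs: 24, 48, 72, 96.
4th diffs: 24, 24, 24 (constant).
So x_k = k^4 - 2k^3 - 4k^2 + 3k - 4.
Evaluating at k = 9 gives x_9 = 4802.

4802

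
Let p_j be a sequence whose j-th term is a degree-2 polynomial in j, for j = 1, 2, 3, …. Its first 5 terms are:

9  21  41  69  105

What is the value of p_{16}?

1029

1st diffs: 12, 20, 28, 36.
2nd diffs: 8, 8, 8 (constant).
Newton forward-difference form: p_j = 9 + 12·C(j-1,1) + 8·C(j-1,2).
At j = 16: j-1 = 15, so p_{16} = 9 + 180 + 840 = 1029.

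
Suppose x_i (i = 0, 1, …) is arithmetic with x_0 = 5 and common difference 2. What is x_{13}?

x_i = 5 + (i - 0)·2.
x_{13} = 5 + 13·2 = 31.

31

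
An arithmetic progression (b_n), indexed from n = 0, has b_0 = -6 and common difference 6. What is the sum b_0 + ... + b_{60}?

10614

b_n = -6 + (n - 0)·6.
b_{60} = 354; S = 61·(-6 + 354)/2 = 10614.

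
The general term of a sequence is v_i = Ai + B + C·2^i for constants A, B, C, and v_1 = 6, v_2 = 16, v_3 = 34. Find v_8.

1036

Plug in i = 1, 2, 3: A + B + 2C = 6; 2A + B + 4C = 16; 3A + B + 8C = 34.
Subtracting the first from the second: A + 2C = 10.
Subtracting the second from the third: A + 4C = 18.
Solving: C = 4, A = 2, then B = -4.
Hence v_8 = 2·8 + (-4) + 4·256 = 1036.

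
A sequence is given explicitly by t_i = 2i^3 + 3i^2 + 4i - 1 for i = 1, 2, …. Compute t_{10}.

2339

t_{10} = 2·10^3 + 3·10^2 + 4·10 - 1 = 2339.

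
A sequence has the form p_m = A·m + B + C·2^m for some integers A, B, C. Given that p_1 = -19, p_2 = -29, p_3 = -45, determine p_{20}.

-3145817

At m = 1, 2, 3: A + B + 2C = -19; 2A + B + 4C = -29; 3A + B + 8C = -45.
Subtracting the first from the second: A + 2C = -10.
Subtracting the second from the third: A + 4C = -16.
Solving: C = -3, A = -4, then B = -9.
Therefore p_{20} = -80 + (-9) + (-3)·1048576 = -3145817.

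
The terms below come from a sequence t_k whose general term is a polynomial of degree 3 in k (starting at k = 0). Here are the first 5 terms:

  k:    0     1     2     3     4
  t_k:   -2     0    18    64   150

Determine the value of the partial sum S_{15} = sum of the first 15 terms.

1st diffs: 2, 18, 46, 86.
2nd diffs: 16, 28, 40.
3rd diffs: 12, 12 (constant).
Newton forward-difference form: t_k = -2 + 2·C(k,1) + 16·C(k,2) + 12·C(k,3).
Continuing: …, 288, 490, 768, 1134, …, t_{14} = 5850.
Summing k = 0..14 (15 terms) gives 23840.

23840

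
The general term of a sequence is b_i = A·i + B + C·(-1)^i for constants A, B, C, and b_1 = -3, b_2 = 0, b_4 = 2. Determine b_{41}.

37

Write the equations: A + B - C = -3; 2A + B + C = 0; 4A + B + C = 2.
Subtracting the first from the second: A + 2C = 3.
Subtracting the second from the third: 2A = 2.
Solving: C = 1, A = 1, then B = -3.
Therefore b_{41} = 41 + (-3) + 1·(-1) = 37.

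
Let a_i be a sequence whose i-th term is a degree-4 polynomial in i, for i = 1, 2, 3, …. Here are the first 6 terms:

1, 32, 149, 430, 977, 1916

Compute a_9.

8705

1st diffs: 31, 117, 281, 547, 939.
2nd diffs: 86, 164, 266, 392.
3rd diffs: 78, 102, 126.
4th diffs: 24, 24 (constant).
So a_i = i^4 + 3i^3 - 5i + 2.
Evaluating at i = 9 gives a_9 = 8705.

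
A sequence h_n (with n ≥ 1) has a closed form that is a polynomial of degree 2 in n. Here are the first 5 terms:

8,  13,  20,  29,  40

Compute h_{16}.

293

1st diffs: 5, 7, 9, 11.
2nd diffs: 2, 2, 2 (constant).
Newton forward-difference form: h_n = 8 + 5·C(n-1,1) + 2·C(n-1,2).
At n = 16: n-1 = 15, so h_{16} = 8 + 75 + 210 = 293.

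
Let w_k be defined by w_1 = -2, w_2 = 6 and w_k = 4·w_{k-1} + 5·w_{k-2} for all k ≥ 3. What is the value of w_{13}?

Applying the relation repeatedly:
w_3 = 14; w_4 = 86; w_5 = 414; …; w_{10} = 1302086; w_{11} = 6510414; w_{12} = 32552086; w_{13} = 162760414.
(Characteristic roots are 5 and -1.)

162760414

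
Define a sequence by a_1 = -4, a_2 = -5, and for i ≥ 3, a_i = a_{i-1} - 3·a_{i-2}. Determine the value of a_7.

Step forward from the initial values:
a_3 = 7  a_4 = 22  a_5 = 1  a_6 = -65  a_7 = -68.

-68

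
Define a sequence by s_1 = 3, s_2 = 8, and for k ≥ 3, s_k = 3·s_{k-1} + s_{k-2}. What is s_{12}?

Step forward from the initial values:
s_3 = 27  s_4 = 89  s_5 = 294  s_6 = 971  s_7 = 3207  s_8 = 10592  s_9 = 34983  s_{10} = 115541  s_{11} = 381606  s_{12} = 1260359.

1260359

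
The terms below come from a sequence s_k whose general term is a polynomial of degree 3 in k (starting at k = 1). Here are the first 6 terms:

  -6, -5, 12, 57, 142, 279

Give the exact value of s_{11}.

2164

1st diffs: 1, 17, 45, 85, 137.
2nd diffs: 16, 28, 40, 52.
3rd diffs: 12, 12, 12 (constant).
Newton forward-difference form: s_k = -6 + 1·C(k-1,1) + 16·C(k-1,2) + 12·C(k-1,3).
At k = 11: k-1 = 10, so s_{11} = -6 + 10 + 720 + 1440 = 2164.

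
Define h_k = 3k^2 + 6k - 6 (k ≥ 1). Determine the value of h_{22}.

1578

h_{22} = 3·22^2 + 6·22 - 6 = 1578.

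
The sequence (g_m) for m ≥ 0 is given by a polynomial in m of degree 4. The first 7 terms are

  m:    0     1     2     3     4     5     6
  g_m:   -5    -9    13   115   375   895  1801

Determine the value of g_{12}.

1st diffs: -4, 22, 102, 260, 520, 906.
2nd diffs: 26, 80, 158, 260, 386.
3rd diffs: 54, 78, 102, 126.
4th diffs: 24, 24, 24 (constant).
Newton forward-difference form: g_m = -5 + (-4)·C(m,1) + 26·C(m,2) + 54·C(m,3) + 24·C(m,4).
At m = 12: m = 12, so g_{12} = -5 - 48 + 1716 + 11880 + 11880 = 25423.

25423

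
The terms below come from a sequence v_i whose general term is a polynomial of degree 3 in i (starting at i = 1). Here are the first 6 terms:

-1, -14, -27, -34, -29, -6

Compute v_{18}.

3858

1st diffs: -13, -13, -7, 5, 23.
2nd diffs: 0, 6, 12, 18.
3rd diffs: 6, 6, 6 (constant).
Newton forward-difference form: v_i = -1 + (-13)·C(i-1,1) + 6·C(i-1,3).
At i = 18: i-1 = 17, so v_{18} = -1 - 221 + 4080 = 3858.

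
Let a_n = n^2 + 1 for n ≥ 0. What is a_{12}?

145

a_{12} = 1·12^2 + 1 = 145.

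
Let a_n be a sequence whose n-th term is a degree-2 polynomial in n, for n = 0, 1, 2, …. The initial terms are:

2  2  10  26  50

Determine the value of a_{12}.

530

1st diffs: 0, 8, 16, 24.
2nd diffs: 8, 8, 8 (constant).
Newton forward-difference form: a_n = 2 + 8·C(n,2).
At n = 12: n = 12, so a_{12} = 2 + 528 = 530.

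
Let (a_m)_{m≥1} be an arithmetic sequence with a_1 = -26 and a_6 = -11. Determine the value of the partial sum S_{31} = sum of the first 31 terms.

Common difference d = (-11 - (-26)) / (6 - 1) = 3.
a_m = -26 + (m - 1)·3.
a_{31} = 64; S = 31·(-26 + 64)/2 = 589.

589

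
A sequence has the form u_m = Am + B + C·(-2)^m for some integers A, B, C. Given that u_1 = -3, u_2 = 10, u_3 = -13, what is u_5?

-59

The three given values yield: A + B - 2C = -3; 2A + B + 4C = 10; 3A + B - 8C = -13.
Subtracting the first from the second: A + 6C = 13.
Subtracting the second from the third: A - 12C = -23.
Solving: C = 2, A = 1, then B = 0.
Therefore u_5 = 5 + 0 + 2·(-32) = -59.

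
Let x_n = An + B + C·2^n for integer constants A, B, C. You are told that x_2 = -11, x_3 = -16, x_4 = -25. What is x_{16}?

-65557

Plug in n = 2, 3, 4: 2A + B + 4C = -11; 3A + B + 8C = -16; 4A + B + 16C = -25.
Subtracting the first from the second: A + 4C = -5.
Subtracting the second from the third: A + 8C = -9.
Solving: C = -1, A = -1, then B = -5.
Therefore x_{16} = -16 + (-5) + (-1)·65536 = -65557.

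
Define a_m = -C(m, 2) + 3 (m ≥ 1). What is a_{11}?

-52

C(11, 2) = 55, so a_{11} = -52.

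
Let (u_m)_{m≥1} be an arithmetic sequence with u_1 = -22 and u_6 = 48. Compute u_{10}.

104

Common difference d = (48 - (-22)) / (6 - 1) = 14.
u_m = -22 + (m - 1)·14.
u_{10} = -22 + 9·14 = 104.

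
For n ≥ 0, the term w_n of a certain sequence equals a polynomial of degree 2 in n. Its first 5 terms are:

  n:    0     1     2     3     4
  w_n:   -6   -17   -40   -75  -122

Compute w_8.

1st diffs: -11, -23, -35, -47.
2nd diffs: -12, -12, -12 (constant).
So w_n = -6n^2 - 5n - 6.
Evaluating at n = 8 gives w_8 = -430.

-430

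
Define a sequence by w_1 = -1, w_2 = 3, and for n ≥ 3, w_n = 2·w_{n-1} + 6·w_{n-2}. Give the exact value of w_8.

2232

w_3 = 0  w_4 = 18  w_5 = 36  w_6 = 180  w_7 = 576  w_8 = 2232.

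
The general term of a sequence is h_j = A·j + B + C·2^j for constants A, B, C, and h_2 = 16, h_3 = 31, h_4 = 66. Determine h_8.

1246

Write the equations: 2A + B + 4C = 16; 3A + B + 8C = 31; 4A + B + 16C = 66.
Subtracting the first from the second: A + 4C = 15.
Subtracting the second from the third: A + 8C = 35.
Solving: C = 5, A = -5, then B = 6.
So h_j = -5·j + 6 + 5·2^j; at j=8 this is 1246.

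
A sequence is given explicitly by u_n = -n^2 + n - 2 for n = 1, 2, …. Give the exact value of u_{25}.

-602

u_{25} = -1·25^2 + 1·25 - 2 = -602.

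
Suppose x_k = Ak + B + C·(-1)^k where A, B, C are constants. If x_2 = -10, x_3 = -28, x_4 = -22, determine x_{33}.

Plug in k = 2, 3, 4: 2A + B + C = -10; 3A + B - C = -28; 4A + B + C = -22.
Subtracting the first from the second: A - 2C = -18.
Subtracting the second from the third: A + 2C = 6.
Solving: C = 6, A = -6, then B = -4.
Therefore x_{33} = -198 + (-4) + 6·(-1) = -208.

-208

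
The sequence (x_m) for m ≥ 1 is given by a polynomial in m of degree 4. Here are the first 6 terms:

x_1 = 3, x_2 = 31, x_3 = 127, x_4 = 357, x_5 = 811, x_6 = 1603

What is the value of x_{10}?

11271

1st diffs: 28, 96, 230, 454, 792.
2nd diffs: 68, 134, 224, 338.
3rd diffs: 66, 90, 114.
4th diffs: 24, 24 (constant).
Newton forward-difference form: x_m = 3 + 28·C(m-1,1) + 68·C(m-1,2) + 66·C(m-1,3) + 24·C(m-1,4).
At m = 10: m-1 = 9, so x_{10} = 3 + 252 + 2448 + 5544 + 3024 = 11271.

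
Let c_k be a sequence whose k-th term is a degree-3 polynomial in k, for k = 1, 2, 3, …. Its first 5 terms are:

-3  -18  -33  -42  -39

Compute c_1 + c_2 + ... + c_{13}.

3081

1st diffs: -15, -15, -9, 3.
2nd diffs: 0, 6, 12.
3rd diffs: 6, 6 (constant).
Newton forward-difference form: c_k = -3 + (-15)·C(k-1,1) + 6·C(k-1,3).
Continuing: …, -18, 27, 102, 213, …, c_{13} = 1137.
Summing k = 1..13 (13 terms) gives 3081.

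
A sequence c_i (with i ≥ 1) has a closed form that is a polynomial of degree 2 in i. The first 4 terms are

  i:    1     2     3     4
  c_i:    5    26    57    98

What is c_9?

1st diffs: 21, 31, 41.
2nd diffs: 10, 10 (constant).
So c_i = 5i^2 + 6i - 6.
Evaluating at i = 9 gives c_9 = 453.

453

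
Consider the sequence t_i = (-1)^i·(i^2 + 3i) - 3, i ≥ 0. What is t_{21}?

(-1)^21 = -1; i^2 + 3i at i=21 is 504; so t_{21} = -507.

-507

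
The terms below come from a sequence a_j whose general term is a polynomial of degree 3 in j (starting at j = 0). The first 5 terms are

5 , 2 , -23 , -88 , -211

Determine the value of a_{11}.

1st diffs: -3, -25, -65, -123.
2nd diffs: -22, -40, -58.
3rd diffs: -18, -18 (constant).
Newton forward-difference form: a_j = 5 + (-3)·C(j,1) + (-22)·C(j,2) + (-18)·C(j,3).
At j = 11: j = 11, so a_{11} = 5 - 33 - 1210 - 2970 = -4208.

-4208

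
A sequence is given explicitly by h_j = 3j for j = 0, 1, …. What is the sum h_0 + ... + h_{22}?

Over j = 0..22: Σj = 253.
Total = (3)·253 = 759.

759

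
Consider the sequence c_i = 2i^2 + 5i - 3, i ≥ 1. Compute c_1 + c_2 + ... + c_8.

Over i = 1..8: Σi = 36, Σi² = 204.
Total = (2)·204 + (5)·36 + (-3)·8 = 564.

564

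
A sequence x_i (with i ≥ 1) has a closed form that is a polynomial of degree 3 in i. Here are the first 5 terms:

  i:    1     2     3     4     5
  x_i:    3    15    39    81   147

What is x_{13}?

2259

1st diffs: 12, 24, 42, 66.
2nd diffs: 12, 18, 24.
3rd diffs: 6, 6 (constant).
Newton forward-difference form: x_i = 3 + 12·C(i-1,1) + 12·C(i-1,2) + 6·C(i-1,3).
At i = 13: i-1 = 12, so x_{13} = 3 + 144 + 792 + 1320 = 2259.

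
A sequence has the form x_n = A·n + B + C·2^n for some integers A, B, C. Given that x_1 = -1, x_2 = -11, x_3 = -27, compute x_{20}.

Plug in n = 1, 2, 3: A + B + 2C = -1; 2A + B + 4C = -11; 3A + B + 8C = -27.
Subtracting the first from the second: A + 2C = -10.
Subtracting the second from the third: A + 4C = -16.
Solving: C = -3, A = -4, then B = 9.
Hence x_{20} = -4·20 + 9 + (-3)·1048576 = -3145799.

-3145799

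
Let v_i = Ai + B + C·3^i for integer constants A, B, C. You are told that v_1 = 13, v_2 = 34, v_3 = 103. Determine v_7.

Write the equations: A + B + 3C = 13; 2A + B + 9C = 34; 3A + B + 27C = 103.
Subtracting the first from the second: A + 6C = 21.
Subtracting the second from the third: A + 18C = 69.
Solving: C = 4, A = -3, then B = 4.
Hence v_7 = -3·7 + 4 + 4·2187 = 8731.

8731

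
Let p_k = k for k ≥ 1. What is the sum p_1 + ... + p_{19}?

Over k = 1..19: Σk = 190.
Total = (1)·190 = 190.

190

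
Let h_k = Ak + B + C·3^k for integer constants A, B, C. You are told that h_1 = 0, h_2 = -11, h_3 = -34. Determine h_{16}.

-43046793

The three given values yield: A + B + 3C = 0; 2A + B + 9C = -11; 3A + B + 27C = -34.
Subtracting the first from the second: A + 6C = -11.
Subtracting the second from the third: A + 18C = -23.
Solving: C = -1, A = -5, then B = 8.
Therefore h_{16} = -80 + 8 + (-1)·43046721 = -43046793.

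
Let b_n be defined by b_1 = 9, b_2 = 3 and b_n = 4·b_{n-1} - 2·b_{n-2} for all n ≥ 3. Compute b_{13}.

-2015424

Iterate the recurrence:
b_3 = -6, b_4 = -30, b_5 = -108, …, b_{10} = -50640, b_{11} = -172896, b_{12} = -590304, b_{13} = -2015424.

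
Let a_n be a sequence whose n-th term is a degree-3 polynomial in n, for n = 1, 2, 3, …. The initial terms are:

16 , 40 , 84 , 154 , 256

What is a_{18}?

1st diffs: 24, 44, 70, 102.
2nd diffs: 20, 26, 32.
3rd diffs: 6, 6 (constant).
Newton forward-difference form: a_n = 16 + 24·C(n-1,1) + 20·C(n-1,2) + 6·C(n-1,3).
At n = 18: n-1 = 17, so a_{18} = 16 + 408 + 2720 + 4080 = 7224.

7224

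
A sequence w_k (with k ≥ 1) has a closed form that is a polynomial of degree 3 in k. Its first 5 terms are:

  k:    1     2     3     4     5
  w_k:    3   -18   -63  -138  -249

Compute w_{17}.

1st diffs: -21, -45, -75, -111.
2nd diffs: -24, -30, -36.
3rd diffs: -6, -6 (constant).
Newton forward-difference form: w_k = 3 + (-21)·C(k-1,1) + (-24)·C(k-1,2) + (-6)·C(k-1,3).
At k = 17: k-1 = 16, so w_{17} = 3 - 336 - 2880 - 3360 = -6573.

-6573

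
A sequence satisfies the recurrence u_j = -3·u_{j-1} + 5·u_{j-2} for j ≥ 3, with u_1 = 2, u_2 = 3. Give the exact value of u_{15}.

-59197319

Iterate the recurrence:
u_3 = 1, u_4 = 12, u_5 = -31, …, u_{12} = 803277, u_{13} = -3367726, u_{14} = 14119563, u_{15} = -59197319.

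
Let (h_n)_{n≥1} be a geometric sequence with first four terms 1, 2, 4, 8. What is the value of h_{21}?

Common ratio r = 2.
h_n = 1·2^(n-1).
h_{21} = 1·2^20 = 1048576.

1048576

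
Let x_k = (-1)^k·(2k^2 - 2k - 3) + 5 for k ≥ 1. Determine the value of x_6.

62

(-1)^6 = 1; 2k^2 - 2k - 3 at k=6 is 57; so x_6 = 62.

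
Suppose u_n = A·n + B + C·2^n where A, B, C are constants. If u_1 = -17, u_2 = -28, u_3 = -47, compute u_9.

-2081

The three given values yield: A + B + 2C = -17; 2A + B + 4C = -28; 3A + B + 8C = -47.
Subtracting the first from the second: A + 2C = -11.
Subtracting the second from the third: A + 4C = -19.
Solving: C = -4, A = -3, then B = -6.
Hence u_9 = -3·9 + (-6) + (-4)·512 = -2081.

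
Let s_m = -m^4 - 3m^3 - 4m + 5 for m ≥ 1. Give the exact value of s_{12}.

s_{12} = -1·12^4 - 3·12^3 - 4·12 + 5 = -25963.

-25963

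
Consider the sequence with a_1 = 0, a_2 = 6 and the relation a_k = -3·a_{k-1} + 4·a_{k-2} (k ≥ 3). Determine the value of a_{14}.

80530638

Compute successive terms:
a_3 = -18  a_4 = 78  a_5 = -306  …  a_{11} = -1258290  a_{12} = 5033166  a_{13} = -20132658  a_{14} = 80530638.
(Characteristic roots are 1 and -4.)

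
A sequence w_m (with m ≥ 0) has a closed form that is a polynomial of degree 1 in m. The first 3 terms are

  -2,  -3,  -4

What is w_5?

-7

1st diffs: -1, -1 (constant).
So w_m = -m - 2.
Evaluating at m = 5 gives w_5 = -7.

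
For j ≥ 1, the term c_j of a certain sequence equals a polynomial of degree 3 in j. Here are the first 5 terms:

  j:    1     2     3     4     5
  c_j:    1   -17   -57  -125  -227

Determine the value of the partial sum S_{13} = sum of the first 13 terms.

1st diffs: -18, -40, -68, -102.
2nd diffs: -22, -28, -34.
3rd diffs: -6, -6 (constant).
Newton forward-difference form: c_j = 1 + (-18)·C(j-1,1) + (-22)·C(j-1,2) + (-6)·C(j-1,3).
Continuing: …, -369, -557, -797, -1095, …, c_{13} = -2987.
Summing j = 1..13 (13 terms) gives -11973.

-11973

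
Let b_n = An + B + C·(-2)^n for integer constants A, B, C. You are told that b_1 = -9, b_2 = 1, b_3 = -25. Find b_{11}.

At n = 1, 2, 3: A + B - 2C = -9; 2A + B + 4C = 1; 3A + B - 8C = -25.
Subtracting the first from the second: A + 6C = 10.
Subtracting the second from the third: A - 12C = -26.
Solving: C = 2, A = -2, then B = -3.
So b_n = -2·n + (-3) + 2·(-2)^n; at n=11 this is -4121.

-4121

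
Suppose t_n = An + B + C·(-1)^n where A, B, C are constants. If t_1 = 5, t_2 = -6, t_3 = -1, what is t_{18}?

-54

Plug in n = 1, 2, 3: A + B - C = 5; 2A + B + C = -6; 3A + B - C = -1.
Subtracting the first from the second: A + 2C = -11.
Subtracting the second from the third: A - 2C = 5.
Solving: C = -4, A = -3, then B = 4.
Hence t_{18} = -3·18 + 4 + (-4)·1 = -54.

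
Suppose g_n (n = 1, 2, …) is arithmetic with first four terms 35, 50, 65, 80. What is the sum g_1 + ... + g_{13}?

Common difference d = 15.
g_n = 35 + (n - 1)·15.
g_{13} = 215; S = 13·(35 + 215)/2 = 1625.

1625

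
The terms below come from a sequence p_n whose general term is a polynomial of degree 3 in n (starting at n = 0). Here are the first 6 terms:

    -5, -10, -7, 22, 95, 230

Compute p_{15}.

1st diffs: -5, 3, 29, 73, 135.
2nd diffs: 8, 26, 44, 62.
3rd diffs: 18, 18, 18 (constant).
Newton forward-difference form: p_n = -5 + (-5)·C(n,1) + 8·C(n,2) + 18·C(n,3).
At n = 15: n = 15, so p_{15} = -5 - 75 + 840 + 8190 = 8950.

8950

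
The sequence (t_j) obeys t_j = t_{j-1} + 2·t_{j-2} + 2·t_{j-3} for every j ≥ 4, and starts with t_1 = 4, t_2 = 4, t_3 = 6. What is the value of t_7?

226

Compute successive terms:
t_4 = 22;  t_5 = 42;  t_6 = 98;  t_7 = 226.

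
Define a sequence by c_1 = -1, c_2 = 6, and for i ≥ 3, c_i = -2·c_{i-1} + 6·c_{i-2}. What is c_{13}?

-7966656

c_3 = -18  c_4 = 72  c_5 = -252  …  c_{10} = 164448  c_{11} = -599328  c_{12} = 2185344  c_{13} = -7966656.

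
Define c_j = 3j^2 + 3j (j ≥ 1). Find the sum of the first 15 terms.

Over j = 1..15: Σj = 120, Σj² = 1240.
Total = (3)·1240 + (3)·120 = 4080.

4080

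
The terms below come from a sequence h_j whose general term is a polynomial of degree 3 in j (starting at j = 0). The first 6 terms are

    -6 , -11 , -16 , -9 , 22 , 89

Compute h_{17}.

1st diffs: -5, -5, 7, 31, 67.
2nd diffs: 0, 12, 24, 36.
3rd diffs: 12, 12, 12 (constant).
Newton forward-difference form: h_j = -6 + (-5)·C(j,1) + 12·C(j,3).
At j = 17: j = 17, so h_{17} = -6 - 85 + 8160 = 8069.

8069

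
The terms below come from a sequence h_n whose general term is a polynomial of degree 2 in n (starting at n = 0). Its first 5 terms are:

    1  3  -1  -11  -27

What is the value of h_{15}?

1st diffs: 2, -4, -10, -16.
2nd diffs: -6, -6, -6 (constant).
So h_n = -3n^2 + 5n + 1.
Evaluating at n = 15 gives h_{15} = -599.

-599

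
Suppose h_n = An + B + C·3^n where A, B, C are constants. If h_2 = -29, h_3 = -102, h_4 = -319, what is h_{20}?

At n = 2, 3, 4: 2A + B + 9C = -29; 3A + B + 27C = -102; 4A + B + 81C = -319.
Subtracting the first from the second: A + 18C = -73.
Subtracting the second from the third: A + 54C = -217.
Solving: C = -4, A = -1, then B = 9.
Therefore h_{20} = -20 + 9 + (-4)·3486784401 = -13947137615.

-13947137615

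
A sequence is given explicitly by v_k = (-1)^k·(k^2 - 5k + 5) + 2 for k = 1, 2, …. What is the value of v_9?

-39

(-1)^9 = -1; k^2 - 5k + 5 at k=9 is 41; so v_9 = -39.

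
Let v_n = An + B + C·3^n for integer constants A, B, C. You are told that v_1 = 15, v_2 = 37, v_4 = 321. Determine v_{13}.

6377271

At n = 1, 2, 4: A + B + 3C = 15; 2A + B + 9C = 37; 4A + B + 81C = 321.
Subtracting the first from the second: A + 6C = 22.
Subtracting the second from the third: 2A + 72C = 284.
Solving: C = 4, A = -2, then B = 5.
So v_n = -2·n + 5 + 4·3^n; at n=13 this is 6377271.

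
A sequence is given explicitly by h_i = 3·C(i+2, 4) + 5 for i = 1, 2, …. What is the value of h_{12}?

3008

C(14, 4) = 1001, so h_{12} = 3008.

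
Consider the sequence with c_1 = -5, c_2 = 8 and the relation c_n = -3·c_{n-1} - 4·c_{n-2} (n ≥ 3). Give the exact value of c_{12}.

-212

c_3 = -4, c_4 = -20, c_5 = 76, c_6 = -148, c_7 = 140, c_8 = 172, c_9 = -1076, c_{10} = 2540, c_{11} = -3316, c_{12} = -212.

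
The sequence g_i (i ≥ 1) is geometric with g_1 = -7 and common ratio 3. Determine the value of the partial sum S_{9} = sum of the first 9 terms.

-68887

g_i = (-7)·3^(i-1).
S = (-7)·(3^9 - 1)/(3 - 1) = (-7)·(19683 - 1)/(2) = -68887.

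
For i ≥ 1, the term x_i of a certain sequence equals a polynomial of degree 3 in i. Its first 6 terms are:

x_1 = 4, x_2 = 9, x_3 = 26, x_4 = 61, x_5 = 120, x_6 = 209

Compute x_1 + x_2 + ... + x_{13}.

8164

1st diffs: 5, 17, 35, 59, 89.
2nd diffs: 12, 18, 24, 30.
3rd diffs: 6, 6, 6 (constant).
Newton forward-difference form: x_i = 4 + 5·C(i-1,1) + 12·C(i-1,2) + 6·C(i-1,3).
Continuing: …, 334, 501, 716, 985, …, x_{13} = 2176.
Summing i = 1..13 (13 terms) gives 8164.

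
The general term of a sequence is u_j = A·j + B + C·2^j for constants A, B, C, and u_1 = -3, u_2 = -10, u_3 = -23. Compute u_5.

-97

Plug in j = 1, 2, 3: A + B + 2C = -3; 2A + B + 4C = -10; 3A + B + 8C = -23.
Subtracting the first from the second: A + 2C = -7.
Subtracting the second from the third: A + 4C = -13.
Solving: C = -3, A = -1, then B = 4.
Hence u_5 = -1·5 + 4 + (-3)·32 = -97.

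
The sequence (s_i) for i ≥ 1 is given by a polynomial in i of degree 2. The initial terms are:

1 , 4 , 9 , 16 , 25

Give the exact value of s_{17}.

1st diffs: 3, 5, 7, 9.
2nd diffs: 2, 2, 2 (constant).
Newton forward-difference form: s_i = 1 + 3·C(i-1,1) + 2·C(i-1,2).
At i = 17: i-1 = 16, so s_{17} = 1 + 48 + 240 = 289.

289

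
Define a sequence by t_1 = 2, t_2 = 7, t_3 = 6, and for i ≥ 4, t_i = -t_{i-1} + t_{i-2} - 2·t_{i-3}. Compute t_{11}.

Iterate the recurrence:
t_4 = -3  t_5 = -5  t_6 = -10  t_7 = 11  t_8 = -11  t_9 = 42  t_{10} = -75  t_{11} = 139.

139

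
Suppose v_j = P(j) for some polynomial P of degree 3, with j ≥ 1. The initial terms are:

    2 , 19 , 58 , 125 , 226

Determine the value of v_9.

1090

1st diffs: 17, 39, 67, 101.
2nd diffs: 22, 28, 34.
3rd diffs: 6, 6 (constant).
Newton forward-difference form: v_j = 2 + 17·C(j-1,1) + 22·C(j-1,2) + 6·C(j-1,3).
At j = 9: j-1 = 8, so v_9 = 2 + 136 + 616 + 336 = 1090.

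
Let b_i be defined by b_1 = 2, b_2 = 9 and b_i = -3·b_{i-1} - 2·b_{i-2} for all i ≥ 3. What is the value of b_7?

Applying the relation repeatedly:
b_3 = -31, b_4 = 75, b_5 = -163, b_6 = 339, b_7 = -691.
(Characteristic roots are -1 and -2.)

-691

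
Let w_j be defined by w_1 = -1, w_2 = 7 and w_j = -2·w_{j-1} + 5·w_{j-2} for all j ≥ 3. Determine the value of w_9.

Iterate the recurrence:
w_3 = -19, w_4 = 73, w_5 = -241, w_6 = 847, w_7 = -2899, w_8 = 10033, w_9 = -34561.

-34561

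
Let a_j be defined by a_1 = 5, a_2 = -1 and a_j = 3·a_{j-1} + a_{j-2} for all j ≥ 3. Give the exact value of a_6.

56

Compute successive terms:
a_3 = 2; a_4 = 5; a_5 = 17; a_6 = 56.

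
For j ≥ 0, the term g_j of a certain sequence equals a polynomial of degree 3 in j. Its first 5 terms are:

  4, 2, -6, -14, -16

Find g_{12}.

1st diffs: -2, -8, -8, -2.
2nd diffs: -6, 0, 6.
3rd diffs: 6, 6 (constant).
Newton forward-difference form: g_j = 4 + (-2)·C(j,1) + (-6)·C(j,2) + 6·C(j,3).
At j = 12: j = 12, so g_{12} = 4 - 24 - 396 + 1320 = 904.

904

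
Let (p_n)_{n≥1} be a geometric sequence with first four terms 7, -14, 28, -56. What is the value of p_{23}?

29360128

Common ratio r = -2.
p_n = 7·(-2)^(n-1).
p_{23} = 7·(-2)^22 = 29360128.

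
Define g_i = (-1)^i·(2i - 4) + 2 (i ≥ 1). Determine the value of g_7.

(-1)^7 = -1; 2i - 4 at i=7 is 10; so g_7 = -8.

-8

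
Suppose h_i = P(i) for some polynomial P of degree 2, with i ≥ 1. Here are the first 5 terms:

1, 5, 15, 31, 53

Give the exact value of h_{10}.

253

1st diffs: 4, 10, 16, 22.
2nd diffs: 6, 6, 6 (constant).
Newton forward-difference form: h_i = 1 + 4·C(i-1,1) + 6·C(i-1,2).
At i = 10: i-1 = 9, so h_{10} = 1 + 36 + 216 = 253.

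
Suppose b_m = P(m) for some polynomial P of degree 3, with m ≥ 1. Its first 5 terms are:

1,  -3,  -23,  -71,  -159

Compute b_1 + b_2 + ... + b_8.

-1840

1st diffs: -4, -20, -48, -88.
2nd diffs: -16, -28, -40.
3rd diffs: -12, -12 (constant).
Newton forward-difference form: b_m = 1 + (-4)·C(m-1,1) + (-16)·C(m-1,2) + (-12)·C(m-1,3).
Continuing: -299, -503, -783.
Summing m = 1..8 (8 terms) gives -1840.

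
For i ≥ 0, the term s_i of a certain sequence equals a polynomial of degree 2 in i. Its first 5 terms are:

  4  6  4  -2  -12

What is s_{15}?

1st diffs: 2, -2, -6, -10.
2nd diffs: -4, -4, -4 (constant).
So s_i = -2i^2 + 4i + 4.
Evaluating at i = 15 gives s_{15} = -386.

-386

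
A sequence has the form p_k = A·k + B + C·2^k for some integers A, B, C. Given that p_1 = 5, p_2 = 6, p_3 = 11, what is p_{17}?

262097

Plug in k = 1, 2, 3: A + B + 2C = 5; 2A + B + 4C = 6; 3A + B + 8C = 11.
Subtracting the first from the second: A + 2C = 1.
Subtracting the second from the third: A + 4C = 5.
Solving: C = 2, A = -3, then B = 4.
Therefore p_{17} = -51 + 4 + 2·131072 = 262097.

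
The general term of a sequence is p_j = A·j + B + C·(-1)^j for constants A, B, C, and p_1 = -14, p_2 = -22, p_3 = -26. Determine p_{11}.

At j = 1, 2, 3: A + B - C = -14; 2A + B + C = -22; 3A + B - C = -26.
Subtracting the first from the second: A + 2C = -8.
Subtracting the second from the third: A - 2C = -4.
Solving: C = -1, A = -6, then B = -9.
So p_j = -6·j + (-9) + (-1)·(-1)^j; at j=11 this is -74.

-74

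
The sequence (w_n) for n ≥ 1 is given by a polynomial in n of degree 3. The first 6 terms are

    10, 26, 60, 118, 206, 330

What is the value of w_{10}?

1306

1st diffs: 16, 34, 58, 88, 124.
2nd diffs: 18, 24, 30, 36.
3rd diffs: 6, 6, 6 (constant).
Newton forward-difference form: w_n = 10 + 16·C(n-1,1) + 18·C(n-1,2) + 6·C(n-1,3).
At n = 10: n-1 = 9, so w_{10} = 10 + 144 + 648 + 504 = 1306.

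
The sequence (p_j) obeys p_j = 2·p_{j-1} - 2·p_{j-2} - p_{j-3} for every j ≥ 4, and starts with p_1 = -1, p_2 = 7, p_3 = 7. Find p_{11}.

p_4 = 1  p_5 = -19  p_6 = -47  p_7 = -57  p_8 = -1  p_9 = 159  p_{10} = 377  p_{11} = 437.

437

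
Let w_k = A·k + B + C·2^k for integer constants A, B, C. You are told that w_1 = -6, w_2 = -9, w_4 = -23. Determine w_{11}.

At k = 1, 2, 4: A + B + 2C = -6; 2A + B + 4C = -9; 4A + B + 16C = -23.
Subtracting the first from the second: A + 2C = -3.
Subtracting the second from the third: 2A + 12C = -14.
Solving: C = -1, A = -1, then B = -3.
Hence w_{11} = -1·11 + (-3) + (-1)·2048 = -2062.

-2062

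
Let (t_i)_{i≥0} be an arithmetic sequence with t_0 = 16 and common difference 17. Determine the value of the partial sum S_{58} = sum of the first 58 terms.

29029

t_i = 16 + (i - 0)·17.
t_{57} = 985; S = 58·(16 + 985)/2 = 29029.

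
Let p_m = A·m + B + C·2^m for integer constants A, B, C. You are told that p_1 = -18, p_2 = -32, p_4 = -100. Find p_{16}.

-327748

Write the equations: A + B + 2C = -18; 2A + B + 4C = -32; 4A + B + 16C = -100.
Subtracting the first from the second: A + 2C = -14.
Subtracting the second from the third: 2A + 12C = -68.
Solving: C = -5, A = -4, then B = -4.
So p_m = -4·m + (-4) + (-5)·2^m; at m=16 this is -327748.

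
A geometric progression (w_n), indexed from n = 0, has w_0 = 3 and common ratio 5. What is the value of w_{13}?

3662109375

w_n = 3·5^(n-0).
w_{13} = 3·5^13 = 3662109375.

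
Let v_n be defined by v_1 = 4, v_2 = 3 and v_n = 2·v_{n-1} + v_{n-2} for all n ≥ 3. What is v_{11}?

11074

Applying the relation repeatedly:
v_3 = 10;  v_4 = 23;  v_5 = 56;  v_6 = 135;  v_7 = 326;  v_8 = 787;  v_9 = 1900;  v_{10} = 4587;  v_{11} = 11074.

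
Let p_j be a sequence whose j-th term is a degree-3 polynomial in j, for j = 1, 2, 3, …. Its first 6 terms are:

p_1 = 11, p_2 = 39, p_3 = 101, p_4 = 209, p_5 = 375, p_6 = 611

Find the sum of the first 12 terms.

15400

1st diffs: 28, 62, 108, 166, 236.
2nd diffs: 34, 46, 58, 70.
3rd diffs: 12, 12, 12 (constant).
So p_j = 2j^3 + 5j^2 - j + 5.
Continuing: …, 929, 1341, 1859, 2495, …, p_{12} = 4169.
Summing j = 1..12 (12 terms) gives 15400.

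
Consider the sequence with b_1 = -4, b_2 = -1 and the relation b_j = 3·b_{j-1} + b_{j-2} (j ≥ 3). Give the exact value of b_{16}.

-37224022

Iterate the recurrence:
b_3 = -7, b_4 = -22, b_5 = -73, …, b_{13} = -1033204, b_{14} = -3412441, b_{15} = -11270527, b_{16} = -37224022.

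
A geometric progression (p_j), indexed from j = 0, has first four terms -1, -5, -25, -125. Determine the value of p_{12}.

Common ratio r = 5.
p_j = (-1)·5^(j-0).
p_{12} = (-1)·5^12 = -244140625.

-244140625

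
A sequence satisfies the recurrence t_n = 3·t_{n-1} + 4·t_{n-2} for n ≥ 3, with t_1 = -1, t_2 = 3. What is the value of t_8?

Compute successive terms:
t_3 = 5, t_4 = 27, t_5 = 101, t_6 = 411, t_7 = 1637, t_8 = 6555.
(Characteristic roots are 4 and -1.)

6555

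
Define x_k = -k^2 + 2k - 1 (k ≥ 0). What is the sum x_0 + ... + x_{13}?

Over k = 0..13: Σk = 91, Σk² = 819.
Total = (-1)·819 + (2)·91 + (-1)·14 = -651.

-651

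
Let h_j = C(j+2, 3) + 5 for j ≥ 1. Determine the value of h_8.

125

C(10, 3) = 120, so h_8 = 125.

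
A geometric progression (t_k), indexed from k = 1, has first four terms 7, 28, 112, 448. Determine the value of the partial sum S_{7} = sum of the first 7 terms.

Common ratio r = 4.
t_k = 7·4^(k-1).
S = 7·(4^7 - 1)/(4 - 1) = 7·(16384 - 1)/(3) = 38227.

38227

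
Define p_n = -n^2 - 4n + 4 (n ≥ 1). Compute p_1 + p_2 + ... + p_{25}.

Over n = 1..25: Σn = 325, Σn² = 5525.
Total = (-1)·5525 + (-4)·325 + (4)·25 = -6725.

-6725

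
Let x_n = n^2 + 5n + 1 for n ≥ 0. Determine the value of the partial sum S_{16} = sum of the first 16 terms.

Over n = 0..15: Σn = 120, Σn² = 1240.
Total = (1)·1240 + (5)·120 + (1)·16 = 1856.

1856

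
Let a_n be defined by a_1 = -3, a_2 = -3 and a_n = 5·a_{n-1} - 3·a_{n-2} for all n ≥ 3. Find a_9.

Step forward from the initial values:
a_3 = -6; a_4 = -21; a_5 = -87; a_6 = -372; a_7 = -1599; a_8 = -6879; a_9 = -29598.

-29598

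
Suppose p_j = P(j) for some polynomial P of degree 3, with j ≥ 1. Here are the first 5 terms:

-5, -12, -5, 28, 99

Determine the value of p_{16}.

6820

1st diffs: -7, 7, 33, 71.
2nd diffs: 14, 26, 38.
3rd diffs: 12, 12 (constant).
Newton forward-difference form: p_j = -5 + (-7)·C(j-1,1) + 14·C(j-1,2) + 12·C(j-1,3).
At j = 16: j-1 = 15, so p_{16} = -5 - 105 + 1470 + 5460 = 6820.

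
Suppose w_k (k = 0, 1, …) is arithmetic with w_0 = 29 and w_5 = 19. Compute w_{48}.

Common difference d = (19 - 29) / (5 - 0) = -2.
w_k = 29 + (k - 0)·(-2).
w_{48} = 29 + 48·(-2) = -67.

-67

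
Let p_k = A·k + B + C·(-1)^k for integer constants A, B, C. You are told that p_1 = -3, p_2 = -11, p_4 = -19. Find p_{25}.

Plug in k = 1, 2, 4: A + B - C = -3; 2A + B + C = -11; 4A + B + C = -19.
Subtracting the first from the second: A + 2C = -8.
Subtracting the second from the third: 2A = -8.
Solving: C = -2, A = -4, then B = -1.
Therefore p_{25} = -100 + (-1) + (-2)·(-1) = -99.

-99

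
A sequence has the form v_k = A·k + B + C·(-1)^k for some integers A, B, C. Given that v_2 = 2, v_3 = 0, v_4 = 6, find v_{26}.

50

Plug in k = 2, 3, 4: 2A + B + C = 2; 3A + B - C = 0; 4A + B + C = 6.
Subtracting the first from the second: A - 2C = -2.
Subtracting the second from the third: A + 2C = 6.
Solving: C = 2, A = 2, then B = -4.
So v_k = 2·k + (-4) + 2·(-1)^k; at k=26 this is 50.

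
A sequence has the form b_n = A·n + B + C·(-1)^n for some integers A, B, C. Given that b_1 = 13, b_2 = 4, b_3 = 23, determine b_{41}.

Write the equations: A + B - C = 13; 2A + B + C = 4; 3A + B - C = 23.
Subtracting the first from the second: A + 2C = -9.
Subtracting the second from the third: A - 2C = 19.
Solving: C = -7, A = 5, then B = 1.
Hence b_{41} = 5·41 + 1 + (-7)·(-1) = 213.

213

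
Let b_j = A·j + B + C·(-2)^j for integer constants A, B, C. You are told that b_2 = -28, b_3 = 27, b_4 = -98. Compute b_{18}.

-1310808

Write the equations: 2A + B + 4C = -28; 3A + B - 8C = 27; 4A + B + 16C = -98.
Subtracting the first from the second: A - 12C = 55.
Subtracting the second from the third: A + 24C = -125.
Solving: C = -5, A = -5, then B = 2.
Therefore b_{18} = -90 + 2 + (-5)·262144 = -1310808.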